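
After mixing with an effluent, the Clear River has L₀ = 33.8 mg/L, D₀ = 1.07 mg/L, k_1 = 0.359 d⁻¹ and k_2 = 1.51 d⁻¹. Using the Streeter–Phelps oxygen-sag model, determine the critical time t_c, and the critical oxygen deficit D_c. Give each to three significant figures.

t_c ≈ 1.16 d; D_c ≈ 5.31 mg/L

At the critical point dD/dt = 0, so k_1 L₀ e^(−k_1 t) = k_2 D. Substituting D(t) from the Streeter–Phelps equation and solving for t gives
t_c = ln[(k_2/k_1)(1 − D₀(k_2−k_1)/(k_1 L₀))] / (k_2−k_1).
Here k_2−k_1 = 1.151 d⁻¹ and 1 − D₀(k_2−k_1)/(k_1 L₀) = 1 − 1.07×1.151/(0.359×33.8) = 0.8985, so
t_c = ln(4.206 × 0.8985) / 1.151 = 1.330 / 1.151 = 1.155 d.
L(t_c) = L₀ e^(−k_1 t_c) = 33.8 × 0.6606 = 22.33 mg/L, and at the critical point k_2 D_c = k_1 L, so D_c = (0.359/1.51) × 22.33 = 5.308 mg/L.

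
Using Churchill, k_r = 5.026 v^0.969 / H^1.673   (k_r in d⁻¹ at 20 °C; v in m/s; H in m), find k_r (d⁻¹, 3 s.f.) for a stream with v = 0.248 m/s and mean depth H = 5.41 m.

k_r ≈ 0.0772 d⁻¹

k_r = 5.026 × 0.248^0.969 / 5.41^1.673 = 5.026 × 0.2590 / 16.85 = 0.07723 d⁻¹.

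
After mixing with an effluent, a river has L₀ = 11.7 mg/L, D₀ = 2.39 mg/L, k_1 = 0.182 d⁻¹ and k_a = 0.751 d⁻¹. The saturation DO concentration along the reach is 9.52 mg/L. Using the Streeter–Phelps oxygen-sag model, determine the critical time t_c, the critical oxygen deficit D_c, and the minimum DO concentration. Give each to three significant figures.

With k_a/k_1 = 4.126 and 1 − D₀(k_a−k_1)/(k_1 L₀) = 0.3614,
t_c = ln(4.126 × 0.3614) / (0.751 − 0.182) = ln(1.491) / 0.5690 = 0.3995/0.5690 = 0.7022 d.
L(t_c) = L₀ e^(−k_1 t_c) = 11.7 × 0.8800 = 10.30 mg/L, and at the critical point k_a D_c = k_1 L, so D_c = (0.182/0.751) × 10.30 = 2.495 mg/L.
Minimum DO = C_s − D_c = 9.52 − 2.495 = 7.025 mg/L.

t_c ≈ 0.702 d; D_c ≈ 2.50 mg/L; min DO ≈ 7.02 mg/L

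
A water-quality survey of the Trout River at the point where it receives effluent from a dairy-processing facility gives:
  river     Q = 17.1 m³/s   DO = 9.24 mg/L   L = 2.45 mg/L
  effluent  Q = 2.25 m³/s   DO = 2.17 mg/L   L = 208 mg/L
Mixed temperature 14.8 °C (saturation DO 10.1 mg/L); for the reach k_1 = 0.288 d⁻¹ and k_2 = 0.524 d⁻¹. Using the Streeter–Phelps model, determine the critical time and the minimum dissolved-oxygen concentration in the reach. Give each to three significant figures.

t_c ≈ 2.31 d; minimum DO ≈ 2.65 mg/L

Mixed DO = (17.1×9.24 + 2.25×2.17)/(17.1+2.25) = 162.9/19.35 = 8.418 mg/L.
Mixed L₀ = (17.1×2.45 + 2.25×208)/(19.35) = 509.9/19.35 = 26.35 mg/L.
Initial deficit D₀ = C_s − DO₀ = 10.1 − 8.418 = 1.682 mg/L.
t_c = (1/0.2360) ln[(0.524/0.288)(1 − 1.682×0.2360/(0.288×26.35))] = 4.237 × ln(1.724) = 2.308 d.
D_c = (0.288/0.524) × 26.35 × e^(−0.288×2.308) = 0.5496 × 26.35 × 0.5144 = 7.449 mg/L.
Minimum DO = 10.1 − 7.449 = 2.651 mg/L.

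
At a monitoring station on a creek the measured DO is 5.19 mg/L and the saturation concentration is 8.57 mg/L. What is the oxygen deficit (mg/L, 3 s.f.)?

D ≈ 3.38 mg/L

D = C_s − C = 8.57 − 5.19 = 3.38 mg/L.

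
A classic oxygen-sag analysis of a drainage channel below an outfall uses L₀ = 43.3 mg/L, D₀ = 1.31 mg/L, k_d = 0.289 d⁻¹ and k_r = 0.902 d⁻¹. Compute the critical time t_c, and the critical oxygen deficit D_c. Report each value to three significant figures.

At the critical point dD/dt = 0, so k_d L₀ e^(−k_d t) = k_r D. Substituting D(t) from the Streeter–Phelps equation and solving for t gives
t_c = ln[(k_r/k_d)(1 − D₀(k_r−k_d)/(k_d L₀))] / (k_r−k_d).
Here k_r−k_d = 0.6130 d⁻¹ and 1 − D₀(k_r−k_d)/(k_d L₀) = 1 − 1.31×0.6130/(0.289×43.3) = 0.9358, so
t_c = ln(3.121 × 0.9358) / 0.6130 = 1.072 / 0.6130 = 1.749 d.
L(t_c) = L₀ e^(−k_d t_c) = 43.3 × 0.6033 = 26.12 mg/L, and at the critical point k_r D_c = k_d L, so D_c = (0.289/0.902) × 26.12 = 8.370 mg/L.

t_c ≈ 1.75 d; D_c ≈ 8.37 mg/L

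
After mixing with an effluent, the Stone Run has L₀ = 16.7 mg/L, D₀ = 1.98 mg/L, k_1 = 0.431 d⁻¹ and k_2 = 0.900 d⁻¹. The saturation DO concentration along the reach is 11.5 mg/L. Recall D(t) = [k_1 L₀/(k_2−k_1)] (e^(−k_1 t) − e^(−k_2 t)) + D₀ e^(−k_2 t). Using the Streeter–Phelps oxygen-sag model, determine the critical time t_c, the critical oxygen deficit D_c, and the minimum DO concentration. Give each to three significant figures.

t_c ≈ 1.28 d; D_c ≈ 4.62 mg/L; min DO ≈ 6.88 mg/L

At the critical point dD/dt = 0, so k_1 L₀ e^(−k_1 t) = k_2 D. Substituting D(t) from the Streeter–Phelps equation and solving for t gives
t_c = ln[(k_2/k_1)(1 − D₀(k_2−k_1)/(k_1 L₀))] / (k_2−k_1).
Here k_2−k_1 = 0.4690 d⁻¹ and 1 − D₀(k_2−k_1)/(k_1 L₀) = 1 − 1.98×0.4690/(0.431×16.7) = 0.8710, so
t_c = ln(2.088 × 0.8710) / 0.4690 = 0.5982 / 0.4690 = 1.275 d.
L(t_c) = L₀ e^(−k_1 t_c) = 16.7 × 0.5771 = 9.638 mg/L, and at the critical point k_2 D_c = k_1 L, so D_c = (0.431/0.900) × 9.638 = 4.616 mg/L.
Minimum DO = C_s − D_c = 11.5 − 4.616 = 6.884 mg/L.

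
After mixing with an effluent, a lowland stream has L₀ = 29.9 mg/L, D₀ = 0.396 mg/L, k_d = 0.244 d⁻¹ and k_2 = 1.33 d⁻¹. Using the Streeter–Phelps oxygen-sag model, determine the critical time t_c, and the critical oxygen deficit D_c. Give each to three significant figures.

t_c ≈ 1.51 d; D_c ≈ 3.80 mg/L

With k_2/k_d = 5.451 and 1 − D₀(k_2−k_d)/(k_d L₀) = 0.9411,
t_c = ln(5.451 × 0.9411) / (1.33 − 0.244) = ln(5.130) / 1.086 = 1.635/1.086 = 1.506 d.
D_c = (k_d/k_2) L₀ e^(−k_d t_c) = (0.244/1.33) × 29.9 × e^(−0.244×1.506) = 0.1835 × 29.9 × 0.6926 = 3.799 mg/L.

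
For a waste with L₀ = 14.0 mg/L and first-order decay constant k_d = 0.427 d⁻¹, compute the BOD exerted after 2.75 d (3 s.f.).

y ≈ 9.67 mg/L

y_t = L₀(1 − e^(−k_d t)) = 14.0 × (1 − e^(−0.427×2.75))
= 14.0 × (1 − 0.3091) = 14.0 × 0.6909 = 9.673 mg/L.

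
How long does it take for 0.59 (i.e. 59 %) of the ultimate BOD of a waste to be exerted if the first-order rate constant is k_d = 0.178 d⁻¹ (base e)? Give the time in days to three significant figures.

t ≈ 5.01 d

y/L₀ = 1 − e^(−k_d t) = 0.59 ⇒ e^(−k_d t) = 0.410
t = −ln(0.410) / 0.178 = 0.8916 / 0.178 = 5.009 d.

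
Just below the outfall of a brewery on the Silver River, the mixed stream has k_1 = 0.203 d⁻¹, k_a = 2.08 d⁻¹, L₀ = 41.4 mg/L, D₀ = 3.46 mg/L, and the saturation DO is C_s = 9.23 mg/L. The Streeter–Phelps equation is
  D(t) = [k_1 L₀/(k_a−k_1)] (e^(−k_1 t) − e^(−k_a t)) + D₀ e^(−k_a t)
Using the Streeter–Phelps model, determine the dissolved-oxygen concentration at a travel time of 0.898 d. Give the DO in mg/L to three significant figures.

k_1 L₀/(k_a−k_1) = 0.203×41.4/(2.08−0.203) = 8.404/1.877 = 4.477 mg/L.
e^(−k_1 t) = e^(−0.203×0.8980) = 0.8334; e^(−k_a t) = e^(−2.08×0.8980) = 0.1545.
D = 4.477 × (0.8334 − 0.1545) + 3.46 × 0.1545 = 3.040 + 0.5344 = 3.574 mg/L.
DO = C_s − D = 9.23 − 3.574 = 5.656 mg/L.

DO ≈ 5.66 mg/L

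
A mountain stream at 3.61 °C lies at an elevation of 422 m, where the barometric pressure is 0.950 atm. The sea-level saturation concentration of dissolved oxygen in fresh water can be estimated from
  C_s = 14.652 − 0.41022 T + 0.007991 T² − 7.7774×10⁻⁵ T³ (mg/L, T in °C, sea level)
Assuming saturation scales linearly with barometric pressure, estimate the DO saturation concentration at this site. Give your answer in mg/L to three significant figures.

C_s ≈ 12.6 mg/L

At sea level: C_s = 14.652 − 0.41022×3.61 + 0.007991×3.61² − 7.7774×10⁻⁵×3.61³ = 13.27 mg/L.
Pressure correction: C_s' = 13.27 × 0.950 = 12.61 mg/L.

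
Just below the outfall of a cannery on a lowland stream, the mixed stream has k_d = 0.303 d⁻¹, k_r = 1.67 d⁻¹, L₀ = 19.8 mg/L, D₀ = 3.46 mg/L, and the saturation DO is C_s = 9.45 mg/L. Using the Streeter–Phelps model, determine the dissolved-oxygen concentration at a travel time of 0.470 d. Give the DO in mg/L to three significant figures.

DO ≈ 6.07 mg/L

k_d L₀/(k_r−k_d) = 0.303×19.8/(1.67−0.303) = 5.999/1.367 = 4.389 mg/L.
e^(−k_d t) = e^(−0.303×0.4700) = 0.8673; e^(−k_r t) = e^(−1.67×0.4700) = 0.4562.
D = 4.389 × (0.8673 − 0.4562) + 3.46 × 0.4562 = 1.804 + 1.578 = 3.383 mg/L.
DO = C_s − D = 9.45 − 3.383 = 6.067 mg/L.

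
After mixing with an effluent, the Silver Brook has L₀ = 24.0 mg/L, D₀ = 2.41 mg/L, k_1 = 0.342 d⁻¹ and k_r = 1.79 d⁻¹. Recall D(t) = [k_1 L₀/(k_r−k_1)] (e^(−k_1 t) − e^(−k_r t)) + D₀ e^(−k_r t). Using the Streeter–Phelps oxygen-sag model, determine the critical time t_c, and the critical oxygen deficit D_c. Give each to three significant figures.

t_c = [1/(k_r−k_1)] ln[(k_r/k_1)(1 − D₀(k_r−k_1)/(k_1 L₀))]
= [1/(1.79−0.342)] ln[(1.79/0.342)(1 − 2.41×1.448/(0.342×24.0))]
= (1/1.448) ln[5.234 × 0.5748] = 0.6906 × ln(3.009) = 0.6906 × 1.102 = 0.7607 d.
D_c = (k_1/k_r) L₀ e^(−k_1 t_c) = (0.342/1.79) × 24.0 × e^(−0.342×0.7607) = 0.1911 × 24.0 × 0.7709 = 3.535 mg/L.

t_c ≈ 0.761 d; D_c ≈ 3.54 mg/L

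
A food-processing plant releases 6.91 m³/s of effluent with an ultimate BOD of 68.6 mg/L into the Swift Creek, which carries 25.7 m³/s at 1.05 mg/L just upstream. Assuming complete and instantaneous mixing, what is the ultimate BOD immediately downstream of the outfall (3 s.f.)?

15.4 mg/L

Flow-weighted mixing: C = (Q_r C_r + Q_w C_w)/(Q_r + Q_w)
= (25.7×1.05 + 6.91×68.6)/(25.7 + 6.91) = 501.0/32.61 = 15.36 mg/L.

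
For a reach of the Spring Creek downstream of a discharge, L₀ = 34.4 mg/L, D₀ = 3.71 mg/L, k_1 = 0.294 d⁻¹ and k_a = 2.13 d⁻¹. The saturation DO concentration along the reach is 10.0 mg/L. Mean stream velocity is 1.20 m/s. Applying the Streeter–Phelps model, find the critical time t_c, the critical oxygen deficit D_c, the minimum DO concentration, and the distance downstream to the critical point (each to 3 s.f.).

t_c ≈ 0.469 d; D_c ≈ 4.14 mg/L; min DO ≈ 5.86 mg/L; x_c ≈ 48.6 km

t_c = [1/(k_a−k_1)] ln[(k_a/k_1)(1 − D₀(k_a−k_1)/(k_1 L₀))]
= [1/(2.13−0.294)] ln[(2.13/0.294)(1 − 3.71×1.836/(0.294×34.4))]
= (1/1.836) ln[7.245 × 0.3265] = 0.5447 × ln(2.365) = 0.5447 × 0.8610 = 0.4689 d.
D_c = (k_1/k_a) L₀ e^(−k_1 t_c) = (0.294/2.13) × 34.4 × e^(−0.294×0.4689) = 0.1380 × 34.4 × 0.8712 = 4.137 mg/L.
Minimum DO = C_s − D_c = 10.0 − 4.137 = 5.863 mg/L.
x_c = v t_c = 1.20 m/s × 0.4689 d × 86400 s/d = 48620 m ≈ 48.6 km.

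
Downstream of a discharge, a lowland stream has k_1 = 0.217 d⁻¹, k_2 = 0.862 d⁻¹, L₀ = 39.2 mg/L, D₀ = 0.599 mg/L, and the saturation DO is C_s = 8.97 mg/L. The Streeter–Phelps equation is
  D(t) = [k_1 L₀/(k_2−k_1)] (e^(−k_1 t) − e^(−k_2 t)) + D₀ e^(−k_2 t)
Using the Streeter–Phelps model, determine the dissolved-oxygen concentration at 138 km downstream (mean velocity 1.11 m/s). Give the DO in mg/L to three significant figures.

DO ≈ 2.96 mg/L

Travel time t = x/v = 138 km / (1.11 m/s) = 138000 m / 1.11 m/s = 124300 s = 1.439 d.
k_1 L₀/(k_2−k_1) = 0.217×39.2/(0.862−0.217) = 8.506/0.6450 = 13.19 mg/L.
e^(−k_1 t) = e^(−0.217×1.439) = 0.7318; e^(−k_2 t) = e^(−0.862×1.439) = 0.2893.
D = 13.19 × (0.7318 − 0.2893) + 0.599 × 0.2893 = 5.836 + 0.1733 = 6.009 mg/L.
DO = C_s − D = 8.97 − 6.009 = 2.961 mg/L.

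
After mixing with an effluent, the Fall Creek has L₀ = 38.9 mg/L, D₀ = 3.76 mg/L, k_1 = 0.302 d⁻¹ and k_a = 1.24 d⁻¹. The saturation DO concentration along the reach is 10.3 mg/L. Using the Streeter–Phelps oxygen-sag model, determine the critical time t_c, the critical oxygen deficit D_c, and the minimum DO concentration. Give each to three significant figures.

With k_a/k_1 = 4.106 and 1 − D₀(k_a−k_1)/(k_1 L₀) = 0.6998,
t_c = ln(4.106 × 0.6998) / (1.24 − 0.302) = ln(2.873) / 0.9380 = 1.055/0.9380 = 1.125 d.
L(t_c) = L₀ e^(−k_1 t_c) = 38.9 × 0.7119 = 27.69 mg/L, and at the critical point k_a D_c = k_1 L, so D_c = (0.302/1.24) × 27.69 = 6.745 mg/L.
Minimum DO = C_s − D_c = 10.3 − 6.745 = 3.555 mg/L.

t_c ≈ 1.13 d; D_c ≈ 6.74 mg/L; min DO ≈ 3.56 mg/L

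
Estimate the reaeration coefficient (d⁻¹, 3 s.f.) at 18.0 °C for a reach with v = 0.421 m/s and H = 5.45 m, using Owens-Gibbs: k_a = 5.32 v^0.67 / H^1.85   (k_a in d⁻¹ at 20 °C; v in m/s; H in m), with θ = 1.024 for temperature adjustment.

k_a(20) = 5.32 × 0.421^0.67 / 5.45^1.85 = 5.32 × 0.5601 / 23.03 = 0.1294 d⁻¹.
k_a(18.0) = 0.1294 × 1.024^(18.0−20) = 0.1294 × 0.9537 = 0.1234 d⁻¹.

k_a ≈ 0.123 d⁻¹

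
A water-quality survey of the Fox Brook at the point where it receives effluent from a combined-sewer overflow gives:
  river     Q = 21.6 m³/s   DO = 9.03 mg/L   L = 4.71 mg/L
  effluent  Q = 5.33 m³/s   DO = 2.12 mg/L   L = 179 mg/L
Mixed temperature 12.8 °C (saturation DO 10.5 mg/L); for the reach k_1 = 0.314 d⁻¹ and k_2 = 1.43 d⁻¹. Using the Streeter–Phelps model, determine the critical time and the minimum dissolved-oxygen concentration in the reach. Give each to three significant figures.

t_c ≈ 1.09 d; minimum DO ≈ 4.39 mg/L

Mixed DO = (21.6×9.03 + 5.33×2.12)/(21.6+5.33) = 206.3/26.93 = 7.662 mg/L.
Mixed L₀ = (21.6×4.71 + 5.33×179)/(26.93) = 1056/26.93 = 39.21 mg/L.
Initial deficit D₀ = C_s − DO₀ = 10.5 − 7.662 = 2.838 mg/L.
t_c = (1/1.116) ln[(1.43/0.314)(1 − 2.838×1.116/(0.314×39.21))] = 0.8961 × ln(3.383) = 1.092 d.
D_c = (0.314/1.43) × 39.21 × e^(−0.314×1.092) = 0.2196 × 39.21 × 0.7097 = 6.110 mg/L.
Minimum DO = 10.5 − 6.110 = 4.390 mg/L.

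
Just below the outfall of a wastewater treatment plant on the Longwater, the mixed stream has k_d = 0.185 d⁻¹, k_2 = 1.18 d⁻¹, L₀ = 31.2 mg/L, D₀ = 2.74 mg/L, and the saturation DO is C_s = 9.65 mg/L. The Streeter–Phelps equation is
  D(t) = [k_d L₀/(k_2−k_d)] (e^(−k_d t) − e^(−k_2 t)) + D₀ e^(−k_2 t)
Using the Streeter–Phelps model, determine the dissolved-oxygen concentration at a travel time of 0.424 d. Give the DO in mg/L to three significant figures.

DO ≈ 6.14 mg/L

k_d L₀/(k_2−k_d) = 0.185×31.2/(1.18−0.185) = 5.772/0.9950 = 5.801 mg/L.
e^(−k_d t) = e^(−0.185×0.4240) = 0.9246; e^(−k_2 t) = e^(−1.18×0.4240) = 0.6063.
D = 5.801 × (0.9246 − 0.6063) + 2.74 × 0.6063 = 1.846 + 1.661 = 3.507 mg/L.
DO = C_s − D = 9.65 − 3.507 = 6.143 mg/L.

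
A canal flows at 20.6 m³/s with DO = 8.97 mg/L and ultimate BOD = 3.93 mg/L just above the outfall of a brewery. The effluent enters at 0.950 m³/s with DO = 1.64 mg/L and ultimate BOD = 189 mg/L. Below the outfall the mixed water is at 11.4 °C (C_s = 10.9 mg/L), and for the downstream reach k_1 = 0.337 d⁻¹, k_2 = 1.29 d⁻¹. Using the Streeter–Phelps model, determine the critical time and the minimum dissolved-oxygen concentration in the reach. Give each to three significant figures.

Mixed DO = (20.6×8.97 + 0.950×1.64)/(20.6+0.950) = 186.3/21.55 = 8.647 mg/L.
Mixed L₀ = (20.6×3.93 + 0.950×189)/(21.55) = 260.5/21.55 = 12.09 mg/L.
Initial deficit D₀ = C_s − DO₀ = 10.9 − 8.647 = 2.253 mg/L.
t_c = (1/0.9530) ln[(1.29/0.337)(1 − 2.253×0.9530/(0.337×12.09))] = 1.049 × ln(1.810) = 0.6228 d.
D_c = (0.337/1.29) × 12.09 × e^(−0.337×0.6228) = 0.2612 × 12.09 × 0.8107 = 2.560 mg/L.
Minimum DO = 10.9 − 2.560 = 8.340 mg/L.

t_c ≈ 0.623 d; minimum DO ≈ 8.34 mg/L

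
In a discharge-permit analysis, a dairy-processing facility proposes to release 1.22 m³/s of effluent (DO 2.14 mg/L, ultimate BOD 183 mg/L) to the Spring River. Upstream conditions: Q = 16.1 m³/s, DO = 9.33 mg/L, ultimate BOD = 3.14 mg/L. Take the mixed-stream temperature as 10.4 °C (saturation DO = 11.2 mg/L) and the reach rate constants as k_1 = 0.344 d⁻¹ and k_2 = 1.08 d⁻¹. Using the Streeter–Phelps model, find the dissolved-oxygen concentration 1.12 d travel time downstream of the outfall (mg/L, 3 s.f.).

DO ≈ 7.67 mg/L

Mixed DO = (16.1×9.33 + 1.22×2.14)/(16.1+1.22) = 152.8/17.32 = 8.824 mg/L.
Mixed L₀ = (16.1×3.14 + 1.22×183)/(17.32) = 273.8/17.32 = 15.81 mg/L.
Initial deficit D₀ = C_s − DO₀ = 11.2 − 8.824 = 2.376 mg/L.
D(1.12) = [0.344×15.81/(1.08−0.344)](e^(−0.344×1.12) − e^(−1.08×1.12)) + 2.376 e^(−1.08×1.12)
= 7.389 × (0.6803 − 0.2983) + 2.376 × 0.2983 = 3.531 mg/L.
DO = 11.2 − 3.531 = 7.669 mg/L.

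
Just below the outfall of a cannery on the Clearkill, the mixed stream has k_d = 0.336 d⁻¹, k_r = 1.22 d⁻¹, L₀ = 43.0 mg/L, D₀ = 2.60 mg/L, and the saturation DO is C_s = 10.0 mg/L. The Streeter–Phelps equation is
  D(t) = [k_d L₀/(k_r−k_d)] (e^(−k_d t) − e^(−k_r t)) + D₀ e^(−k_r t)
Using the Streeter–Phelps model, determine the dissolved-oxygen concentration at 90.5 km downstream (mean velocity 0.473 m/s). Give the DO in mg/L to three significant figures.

DO ≈ 3.16 mg/L

Travel time t = x/v = 90.5 km / (0.473 m/s) = 90500 m / 0.473 m/s = 191300 s = 2.214 d.
k_d L₀/(k_r−k_d) = 0.336×43.0/(1.22−0.336) = 14.45/0.8840 = 16.34 mg/L.
e^(−k_d t) = e^(−0.336×2.214) = 0.4752; e^(−k_r t) = e^(−1.22×2.214) = 0.06709.
D = 16.34 × (0.4752 − 0.06709) + 2.60 × 0.06709 = 6.670 + 0.1744 = 6.844 mg/L.
DO = C_s − D = 10.0 − 6.844 = 3.156 mg/L.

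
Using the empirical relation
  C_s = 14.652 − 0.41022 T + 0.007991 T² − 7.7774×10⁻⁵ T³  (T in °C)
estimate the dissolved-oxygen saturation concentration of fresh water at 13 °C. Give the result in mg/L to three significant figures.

C_s ≈ 10.5 mg/L

C_s = 14.652 − 0.41022×13 + 0.007991×13² − 7.7774×10⁻⁵×13³ = 10.50 mg/L.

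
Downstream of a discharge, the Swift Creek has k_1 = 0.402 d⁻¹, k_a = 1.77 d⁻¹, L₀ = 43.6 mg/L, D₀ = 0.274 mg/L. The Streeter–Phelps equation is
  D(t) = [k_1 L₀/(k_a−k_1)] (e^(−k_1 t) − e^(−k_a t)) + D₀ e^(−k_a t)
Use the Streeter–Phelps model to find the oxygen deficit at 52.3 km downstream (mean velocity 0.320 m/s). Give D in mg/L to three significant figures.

D ≈ 5.55 mg/L

Travel time t = x/v = 52.3 km / (0.320 m/s) = 52300 m / 0.320 m/s = 163400 s = 1.892 d.
k_1 L₀/(k_a−k_1) = 0.402×43.6/(1.77−0.402) = 17.53/1.368 = 12.81 mg/L.
e^(−k_1 t) = e^(−0.402×1.892) = 0.4675; e^(−k_a t) = e^(−1.77×1.892) = 0.03515.
D = 12.81 × (0.4675 − 0.03515) + 0.274 × 0.03515 = 5.539 + 0.009630 = 5.549 mg/L.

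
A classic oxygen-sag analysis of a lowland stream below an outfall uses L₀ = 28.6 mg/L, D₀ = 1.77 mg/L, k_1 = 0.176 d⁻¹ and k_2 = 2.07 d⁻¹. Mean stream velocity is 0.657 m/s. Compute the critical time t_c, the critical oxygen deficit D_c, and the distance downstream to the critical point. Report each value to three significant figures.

t_c = [1/(k_2−k_1)] ln[(k_2/k_1)(1 − D₀(k_2−k_1)/(k_1 L₀))]
= [1/(2.07−0.176)] ln[(2.07/0.176)(1 − 1.77×1.894/(0.176×28.6))]
= (1/1.894) ln[11.76 × 0.3340] = 0.5280 × ln(3.928) = 0.5280 × 1.368 = 0.7224 d.
L(t_c) = L₀ e^(−k_1 t_c) = 28.6 × 0.8806 = 25.19 mg/L, and at the critical point k_2 D_c = k_1 L, so D_c = (0.176/2.07) × 25.19 = 2.141 mg/L.
x_c = v t_c = 0.657 m/s × 0.7224 d × 86400 s/d = 41010 m ≈ 41.0 km.

t_c ≈ 0.722 d; D_c ≈ 2.14 mg/L; x_c ≈ 41.0 km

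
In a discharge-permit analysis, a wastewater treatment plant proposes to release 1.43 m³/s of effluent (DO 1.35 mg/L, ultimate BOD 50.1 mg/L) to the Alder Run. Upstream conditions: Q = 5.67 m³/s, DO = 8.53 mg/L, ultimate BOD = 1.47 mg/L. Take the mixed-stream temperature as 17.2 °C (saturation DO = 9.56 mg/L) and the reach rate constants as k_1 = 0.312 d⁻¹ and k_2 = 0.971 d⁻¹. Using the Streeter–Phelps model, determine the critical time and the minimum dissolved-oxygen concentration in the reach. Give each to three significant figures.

t_c ≈ 0.776 d; minimum DO ≈ 6.72 mg/L

Mixed DO = (5.67×8.53 + 1.43×1.35)/(5.67+1.43) = 50.30/7.100 = 7.084 mg/L.
Mixed L₀ = (5.67×1.47 + 1.43×50.1)/(7.100) = 79.98/7.100 = 11.26 mg/L.
Initial deficit D₀ = C_s − DO₀ = 9.56 − 7.084 = 2.476 mg/L.
t_c = (1/0.6590) ln[(0.971/0.312)(1 − 2.476×0.6590/(0.312×11.26))] = 1.517 × ln(1.667) = 0.7757 d.
D_c = (0.312/0.971) × 11.26 × e^(−0.312×0.7757) = 0.3213 × 11.26 × 0.7851 = 2.841 mg/L.
Minimum DO = 9.56 − 2.841 = 6.719 mg/L.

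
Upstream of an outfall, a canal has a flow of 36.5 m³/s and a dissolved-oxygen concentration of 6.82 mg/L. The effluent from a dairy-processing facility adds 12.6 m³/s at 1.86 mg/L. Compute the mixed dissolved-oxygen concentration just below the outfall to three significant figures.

Flow-weighted mixing: C = (Q_r C_r + Q_w C_w)/(Q_r + Q_w)
= (36.5×6.82 + 12.6×1.86)/(36.5 + 12.6) = 272.4/49.10 = 5.547 mg/L.

5.55 mg/L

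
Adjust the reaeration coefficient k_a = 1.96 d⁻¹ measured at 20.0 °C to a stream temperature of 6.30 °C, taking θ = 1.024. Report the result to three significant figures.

k_a ≈ 1.42 d⁻¹

k_a(T₂) = k_a(T₁) · θ^(T₂−T₁) = 1.96 × 1.024^(6.30−20.0)
= 1.96 × 1.024^-13.7 = 1.96 × 0.7226 = 1.416 d⁻¹.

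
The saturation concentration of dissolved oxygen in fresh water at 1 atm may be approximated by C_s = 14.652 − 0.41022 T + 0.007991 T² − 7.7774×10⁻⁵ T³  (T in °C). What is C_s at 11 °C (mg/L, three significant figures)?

C_s ≈ 11.0 mg/L

C_s = 14.652 − 0.41022×11 + 0.007991×11² − 7.7774×10⁻⁵×11³ = 11.00 mg/L.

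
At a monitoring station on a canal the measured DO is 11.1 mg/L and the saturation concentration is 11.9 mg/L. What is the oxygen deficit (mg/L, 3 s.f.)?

D = C_s − C = 11.9 − 11.1 = 0.800 mg/L.

D ≈ 0.800 mg/L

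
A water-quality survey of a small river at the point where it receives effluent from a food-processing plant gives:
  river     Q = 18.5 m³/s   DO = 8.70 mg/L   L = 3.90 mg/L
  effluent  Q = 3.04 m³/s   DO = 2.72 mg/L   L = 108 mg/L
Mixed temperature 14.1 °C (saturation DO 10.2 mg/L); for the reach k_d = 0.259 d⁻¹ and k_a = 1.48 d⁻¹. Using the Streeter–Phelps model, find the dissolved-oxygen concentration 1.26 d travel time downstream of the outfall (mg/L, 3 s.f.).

DO ≈ 7.60 mg/L

Mixed DO = (18.5×8.70 + 3.04×2.72)/(18.5+3.04) = 169.2/21.54 = 7.856 mg/L.
Mixed L₀ = (18.5×3.90 + 3.04×108)/(21.54) = 400.5/21.54 = 18.59 mg/L.
Initial deficit D₀ = C_s − DO₀ = 10.2 − 7.856 = 2.344 mg/L.
D(1.26) = [0.259×18.59/(1.48−0.259)](e^(−0.259×1.26) − e^(−1.48×1.26)) + 2.344 e^(−1.48×1.26)
= 3.944 × (0.7216 − 0.1549) + 2.344 × 0.1549 = 2.598 mg/L.
DO = 10.2 − 2.598 = 7.602 mg/L.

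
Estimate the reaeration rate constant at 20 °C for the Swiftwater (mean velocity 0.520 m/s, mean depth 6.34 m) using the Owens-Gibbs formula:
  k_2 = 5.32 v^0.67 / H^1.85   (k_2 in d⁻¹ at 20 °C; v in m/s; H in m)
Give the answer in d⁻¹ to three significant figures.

k_2 ≈ 0.113 d⁻¹

k_2 = 5.32 × 0.520^0.67 / 6.34^1.85 = 5.32 × 0.6452 / 30.47 = 0.1127 d⁻¹.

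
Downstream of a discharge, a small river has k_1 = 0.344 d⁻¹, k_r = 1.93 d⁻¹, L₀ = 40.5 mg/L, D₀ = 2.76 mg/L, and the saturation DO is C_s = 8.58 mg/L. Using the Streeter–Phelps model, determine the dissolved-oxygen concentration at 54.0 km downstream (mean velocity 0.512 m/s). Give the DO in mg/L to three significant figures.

DO ≈ 3.38 mg/L

Travel time t = x/v = 54.0 km / (0.512 m/s) = 54000 m / 0.512 m/s = 105500 s = 1.221 d.
k_1 L₀/(k_r−k_1) = 0.344×40.5/(1.93−0.344) = 13.93/1.586 = 8.784 mg/L.
e^(−k_1 t) = e^(−0.344×1.221) = 0.6571; e^(−k_r t) = e^(−1.93×1.221) = 0.09480.
D = 8.784 × (0.6571 − 0.09480) + 2.76 × 0.09480 = 4.939 + 0.2617 = 5.201 mg/L.
DO = C_s − D = 8.58 − 5.201 = 3.379 mg/L.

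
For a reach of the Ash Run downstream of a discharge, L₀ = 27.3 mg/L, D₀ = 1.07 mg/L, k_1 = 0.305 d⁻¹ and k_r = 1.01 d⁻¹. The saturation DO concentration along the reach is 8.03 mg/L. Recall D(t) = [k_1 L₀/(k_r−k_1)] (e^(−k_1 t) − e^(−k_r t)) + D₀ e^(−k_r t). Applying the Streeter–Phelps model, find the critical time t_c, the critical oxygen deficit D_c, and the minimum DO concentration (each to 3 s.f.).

At the critical point dD/dt = 0, so k_1 L₀ e^(−k_1 t) = k_r D. Substituting D(t) from the Streeter–Phelps equation and solving for t gives
t_c = ln[(k_r/k_1)(1 − D₀(k_r−k_1)/(k_1 L₀))] / (k_r−k_1).
Here k_r−k_1 = 0.7050 d⁻¹ and 1 − D₀(k_r−k_1)/(k_1 L₀) = 1 − 1.07×0.7050/(0.305×27.3) = 0.9094, so
t_c = ln(3.311 × 0.9094) / 0.7050 = 1.102 / 0.7050 = 1.564 d.
D_c = (k_1/k_r) L₀ e^(−k_1 t_c) = (0.305/1.01) × 27.3 × e^(−0.305×1.564) = 0.3020 × 27.3 × 0.6207 = 5.117 mg/L.
Minimum DO = C_s − D_c = 8.03 − 5.117 = 2.913 mg/L.

t_c ≈ 1.56 d; D_c ≈ 5.12 mg/L; min DO ≈ 2.91 mg/L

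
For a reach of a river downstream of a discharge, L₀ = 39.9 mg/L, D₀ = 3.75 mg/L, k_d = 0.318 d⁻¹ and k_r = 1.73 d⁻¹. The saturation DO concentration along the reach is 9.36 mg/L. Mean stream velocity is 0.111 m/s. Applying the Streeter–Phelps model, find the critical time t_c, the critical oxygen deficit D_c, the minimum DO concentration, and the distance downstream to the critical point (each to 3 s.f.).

t_c ≈ 0.817 d; D_c ≈ 5.66 mg/L; min DO ≈ 3.70 mg/L; x_c ≈ 7.84 km

t_c = [1/(k_r−k_d)] ln[(k_r/k_d)(1 − D₀(k_r−k_d)/(k_d L₀))]
= [1/(1.73−0.318)] ln[(1.73/0.318)(1 − 3.75×1.412/(0.318×39.9))]
= (1/1.412) ln[5.440 × 0.5827] = 0.7082 × ln(3.170) = 0.7082 × 1.154 = 0.8171 d.
L(t_c) = L₀ e^(−k_d t_c) = 39.9 × 0.7712 = 30.77 mg/L, and at the critical point k_r D_c = k_d L, so D_c = (0.318/1.73) × 30.77 = 5.656 mg/L.
Minimum DO = C_s − D_c = 9.36 − 5.656 = 3.704 mg/L.
x_c = v t_c = 0.111 m/s × 0.8171 d × 86400 s/d = 7836 m ≈ 7.84 km.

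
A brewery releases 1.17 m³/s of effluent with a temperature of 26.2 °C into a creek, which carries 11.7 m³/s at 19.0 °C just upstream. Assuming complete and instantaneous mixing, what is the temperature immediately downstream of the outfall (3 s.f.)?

Flow-weighted mixing: C = (Q_r C_r + Q_w C_w)/(Q_r + Q_w)
= (11.7×19.0 + 1.17×26.2)/(11.7 + 1.17) = 253.0/12.87 = 19.65 °C.

19.7 °C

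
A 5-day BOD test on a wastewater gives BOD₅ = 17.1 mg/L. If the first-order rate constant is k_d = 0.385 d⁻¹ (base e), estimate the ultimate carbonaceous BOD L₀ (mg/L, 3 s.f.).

BOD₅ = L₀(1 − e^(−5k_d)) ⇒ L₀ = BOD₅ / (1 − e^(−5×0.385))
= 17.1 / (1 − 0.1459) = 17.1 / 0.8541 = 20.02 mg/L.

L₀ ≈ 20.0 mg/L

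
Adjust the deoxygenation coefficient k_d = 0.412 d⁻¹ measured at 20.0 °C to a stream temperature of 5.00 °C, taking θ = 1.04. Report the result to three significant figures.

k_d(T₂) = k_d(T₁) · θ^(T₂−T₁) = 0.412 × 1.04^(5.00−20.0)
= 0.412 × 1.04^-15.0 = 0.412 × 0.5553 = 0.2288 d⁻¹.

k_d ≈ 0.229 d⁻¹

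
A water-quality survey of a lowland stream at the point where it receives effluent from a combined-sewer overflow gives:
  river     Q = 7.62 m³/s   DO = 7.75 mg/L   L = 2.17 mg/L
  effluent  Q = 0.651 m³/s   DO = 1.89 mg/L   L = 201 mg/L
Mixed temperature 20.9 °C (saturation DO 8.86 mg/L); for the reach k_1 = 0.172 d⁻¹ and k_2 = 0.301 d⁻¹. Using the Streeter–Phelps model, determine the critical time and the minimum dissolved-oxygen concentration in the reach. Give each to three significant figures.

Mixed DO = (7.62×7.75 + 0.651×1.89)/(7.62+0.651) = 60.29/8.271 = 7.289 mg/L.
Mixed L₀ = (7.62×2.17 + 0.651×201)/(8.271) = 147.4/8.271 = 17.82 mg/L.
Initial deficit D₀ = C_s − DO₀ = 8.86 − 7.289 = 1.571 mg/L.
t_c = (1/0.1290) ln[(0.301/0.172)(1 − 1.571×0.1290/(0.172×17.82))] = 7.752 × ln(1.634) = 3.808 d.
D_c = (0.172/0.301) × 17.82 × e^(−0.172×3.808) = 0.5714 × 17.82 × 0.5195 = 5.290 mg/L.
Minimum DO = 8.86 − 5.290 = 3.570 mg/L.

t_c ≈ 3.81 d; minimum DO ≈ 3.57 mg/L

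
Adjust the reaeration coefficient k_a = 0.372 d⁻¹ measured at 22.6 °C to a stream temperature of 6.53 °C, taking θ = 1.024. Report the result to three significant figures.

k_a(T₂) = k_a(T₁) · θ^(T₂−T₁) = 0.372 × 1.024^(6.53−22.6)
= 0.372 × 1.024^-16.1 = 0.372 × 0.6831 = 0.2541 d⁻¹.

k_a ≈ 0.254 d⁻¹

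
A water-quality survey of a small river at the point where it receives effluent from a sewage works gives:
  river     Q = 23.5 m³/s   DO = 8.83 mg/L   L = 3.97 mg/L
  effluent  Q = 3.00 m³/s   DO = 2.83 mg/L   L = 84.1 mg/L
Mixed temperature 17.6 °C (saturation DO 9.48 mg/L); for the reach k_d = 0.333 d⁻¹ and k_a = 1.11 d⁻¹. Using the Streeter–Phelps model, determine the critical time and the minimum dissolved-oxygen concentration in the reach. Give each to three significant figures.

Mixed DO = (23.5×8.83 + 3.00×2.83)/(23.5+3.00) = 216.0/26.50 = 8.151 mg/L.
Mixed L₀ = (23.5×3.97 + 3.00×84.1)/(26.50) = 345.6/26.50 = 13.04 mg/L.
Initial deficit D₀ = C_s − DO₀ = 9.48 − 8.151 = 1.329 mg/L.
t_c = (1/0.7770) ln[(1.11/0.333)(1 − 1.329×0.7770/(0.333×13.04))] = 1.287 × ln(2.541) = 1.200 d.
D_c = (0.333/1.11) × 13.04 × e^(−0.333×1.200) = 0.3000 × 13.04 × 0.6706 = 2.624 mg/L.
Minimum DO = 9.48 − 2.624 = 6.856 mg/L.

t_c ≈ 1.20 d; minimum DO ≈ 6.86 mg/L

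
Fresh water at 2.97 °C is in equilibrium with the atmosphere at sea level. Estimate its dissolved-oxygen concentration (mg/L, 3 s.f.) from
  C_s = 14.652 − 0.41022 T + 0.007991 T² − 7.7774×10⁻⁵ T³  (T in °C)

C_s ≈ 13.5 mg/L

C_s = 14.652 − 0.41022×2.97 + 0.007991×2.97² − 7.7774×10⁻⁵×2.97³ = 13.50 mg/L.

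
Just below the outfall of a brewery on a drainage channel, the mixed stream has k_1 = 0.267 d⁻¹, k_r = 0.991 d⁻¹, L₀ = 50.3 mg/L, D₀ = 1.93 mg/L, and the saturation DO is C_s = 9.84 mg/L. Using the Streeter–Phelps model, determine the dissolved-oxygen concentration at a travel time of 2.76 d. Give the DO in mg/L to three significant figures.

k_1 L₀/(k_r−k_1) = 0.267×50.3/(0.991−0.267) = 13.43/0.7240 = 18.55 mg/L.
e^(−k_1 t) = e^(−0.267×2.760) = 0.4786; e^(−k_r t) = e^(−0.991×2.760) = 0.06488.
D = 18.55 × (0.4786 − 0.06488) + 1.93 × 0.06488 = 7.674 + 0.1252 = 7.799 mg/L.
DO = C_s − D = 9.84 − 7.799 = 2.041 mg/L.

DO ≈ 2.04 mg/L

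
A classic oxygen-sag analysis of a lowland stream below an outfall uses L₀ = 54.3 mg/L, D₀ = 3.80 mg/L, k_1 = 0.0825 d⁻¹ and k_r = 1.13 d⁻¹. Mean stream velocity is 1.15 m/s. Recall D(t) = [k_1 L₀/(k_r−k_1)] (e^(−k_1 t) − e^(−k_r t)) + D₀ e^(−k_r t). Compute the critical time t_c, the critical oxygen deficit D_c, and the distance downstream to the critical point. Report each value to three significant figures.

t_c ≈ 0.404 d; D_c ≈ 3.83 mg/L; x_c ≈ 40.1 km

At the critical point dD/dt = 0, so k_1 L₀ e^(−k_1 t) = k_r D. Substituting D(t) from the Streeter–Phelps equation and solving for t gives
t_c = ln[(k_r/k_1)(1 − D₀(k_r−k_1)/(k_1 L₀))] / (k_r−k_1).
Here k_r−k_1 = 1.047 d⁻¹ and 1 − D₀(k_r−k_1)/(k_1 L₀) = 1 − 3.80×1.047/(0.0825×54.3) = 0.1114, so
t_c = ln(13.70 × 0.1114) / 1.047 = 0.4230 / 1.047 = 0.4038 d.
L(t_c) = L₀ e^(−k_1 t_c) = 54.3 × 0.9672 = 52.52 mg/L, and at the critical point k_r D_c = k_1 L, so D_c = (0.0825/1.13) × 52.52 = 3.834 mg/L.
x_c = v t_c = 1.15 m/s × 0.4038 d × 86400 s/d = 40120 m ≈ 40.1 km.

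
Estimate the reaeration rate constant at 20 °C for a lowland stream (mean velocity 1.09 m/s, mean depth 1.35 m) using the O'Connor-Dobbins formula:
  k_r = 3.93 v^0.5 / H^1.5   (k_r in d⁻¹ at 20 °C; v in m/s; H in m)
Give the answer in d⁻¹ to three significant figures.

k_r ≈ 2.62 d⁻¹

k_r = 3.93 × 1.09^0.5 / 1.35^1.5 = 3.93 × 1.044 / 1.569 = 2.616 d⁻¹.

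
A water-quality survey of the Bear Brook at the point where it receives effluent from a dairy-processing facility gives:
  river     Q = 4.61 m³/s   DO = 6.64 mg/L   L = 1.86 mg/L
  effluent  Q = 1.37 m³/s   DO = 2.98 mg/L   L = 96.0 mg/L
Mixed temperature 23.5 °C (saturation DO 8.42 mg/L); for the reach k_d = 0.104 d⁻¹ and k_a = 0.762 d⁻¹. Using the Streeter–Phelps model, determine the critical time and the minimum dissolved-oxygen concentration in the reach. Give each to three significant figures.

Mixed DO = (4.61×6.64 + 1.37×2.98)/(4.61+1.37) = 34.69/5.980 = 5.802 mg/L.
Mixed L₀ = (4.61×1.86 + 1.37×96.0)/(5.980) = 140.1/5.980 = 23.43 mg/L.
Initial deficit D₀ = C_s − DO₀ = 8.42 − 5.802 = 2.618 mg/L.
t_c = (1/0.6580) ln[(0.762/0.104)(1 − 2.618×0.6580/(0.104×23.43))] = 1.520 × ln(2.146) = 1.160 d.
D_c = (0.104/0.762) × 23.43 × e^(−0.104×1.160) = 0.1365 × 23.43 × 0.8863 = 2.834 mg/L.
Minimum DO = 8.42 − 2.834 = 5.586 mg/L.

t_c ≈ 1.16 d; minimum DO ≈ 5.59 mg/L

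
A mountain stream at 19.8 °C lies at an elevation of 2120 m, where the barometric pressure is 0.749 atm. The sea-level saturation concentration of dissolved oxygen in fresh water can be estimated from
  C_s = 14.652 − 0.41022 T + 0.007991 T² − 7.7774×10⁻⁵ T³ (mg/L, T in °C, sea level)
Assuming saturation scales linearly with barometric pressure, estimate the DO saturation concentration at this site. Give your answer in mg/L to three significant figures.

C_s ≈ 6.78 mg/L

At sea level: C_s = 14.652 − 0.41022×19.8 + 0.007991×19.8² − 7.7774×10⁻⁵×19.8³ = 9.059 mg/L.
Pressure correction: C_s' = 9.059 × 0.749 = 6.785 mg/L.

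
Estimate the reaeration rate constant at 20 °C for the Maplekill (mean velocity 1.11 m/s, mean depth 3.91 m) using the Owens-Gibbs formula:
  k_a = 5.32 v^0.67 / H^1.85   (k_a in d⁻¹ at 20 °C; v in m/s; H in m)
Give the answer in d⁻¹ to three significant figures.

k_a = 5.32 × 1.11^0.67 / 3.91^1.85 = 5.32 × 1.072 / 12.46 = 0.4579 d⁻¹.

k_a ≈ 0.458 d⁻¹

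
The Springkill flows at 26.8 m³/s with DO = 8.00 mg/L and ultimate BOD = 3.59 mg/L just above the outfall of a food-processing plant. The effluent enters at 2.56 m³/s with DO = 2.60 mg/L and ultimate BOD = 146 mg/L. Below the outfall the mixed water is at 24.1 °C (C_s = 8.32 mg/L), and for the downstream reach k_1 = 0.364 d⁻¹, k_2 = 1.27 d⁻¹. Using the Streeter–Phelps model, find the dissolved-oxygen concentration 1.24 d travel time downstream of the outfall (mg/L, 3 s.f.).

DO ≈ 5.39 mg/L

Mixed DO = (26.8×8.00 + 2.56×2.60)/(26.8+2.56) = 221.1/29.36 = 7.529 mg/L.
Mixed L₀ = (26.8×3.59 + 2.56×146)/(29.36) = 470.0/29.36 = 16.01 mg/L.
Initial deficit D₀ = C_s − DO₀ = 8.32 − 7.529 = 0.7908 mg/L.
D(1.24) = [0.364×16.01/(1.27−0.364)](e^(−0.364×1.24) − e^(−1.27×1.24)) + 0.7908 e^(−1.27×1.24)
= 6.431 × (0.6368 − 0.2070) + 0.7908 × 0.2070 = 2.927 mg/L.
DO = 8.32 − 2.927 = 5.393 mg/L.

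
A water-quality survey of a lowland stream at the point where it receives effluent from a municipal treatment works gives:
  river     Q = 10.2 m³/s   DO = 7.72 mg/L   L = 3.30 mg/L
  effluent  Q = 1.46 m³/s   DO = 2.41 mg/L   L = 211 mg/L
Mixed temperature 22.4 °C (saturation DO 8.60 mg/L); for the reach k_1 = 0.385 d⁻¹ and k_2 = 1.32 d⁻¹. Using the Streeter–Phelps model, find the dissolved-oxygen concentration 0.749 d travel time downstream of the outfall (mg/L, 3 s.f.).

Mixed DO = (10.2×7.72 + 1.46×2.41)/(10.2+1.46) = 82.26/11.66 = 7.055 mg/L.
Mixed L₀ = (10.2×3.30 + 1.46×211)/(11.66) = 341.7/11.66 = 29.31 mg/L.
Initial deficit D₀ = C_s − DO₀ = 8.60 − 7.055 = 1.545 mg/L.
D(0.749) = [0.385×29.31/(1.32−0.385)](e^(−0.385×0.749) − e^(−1.32×0.749)) + 1.545 e^(−1.32×0.749)
= 12.07 × (0.7495 − 0.3721) + 1.545 × 0.3721 = 5.129 mg/L.
DO = 8.60 − 5.129 = 3.471 mg/L.

DO ≈ 3.47 mg/L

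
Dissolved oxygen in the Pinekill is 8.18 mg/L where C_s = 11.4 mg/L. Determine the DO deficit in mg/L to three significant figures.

D = C_s − C = 11.4 − 8.18 = 3.22 mg/L.

D ≈ 3.22 mg/L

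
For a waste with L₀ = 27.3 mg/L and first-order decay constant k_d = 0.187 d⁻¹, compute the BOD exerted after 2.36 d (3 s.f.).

y ≈ 9.74 mg/L

y_t = L₀(1 − e^(−k_d t)) = 27.3 × (1 − e^(−0.187×2.36))
= 27.3 × (1 − 0.6432) = 27.3 × 0.3568 = 9.741 mg/L.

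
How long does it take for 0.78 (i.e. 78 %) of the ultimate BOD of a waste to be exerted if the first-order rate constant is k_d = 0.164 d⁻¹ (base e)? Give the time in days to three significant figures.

y/L₀ = 1 − e^(−k_d t) = 0.78 ⇒ e^(−k_d t) = 0.220
t = −ln(0.220) / 0.164 = 1.514 / 0.164 = 9.232 d.

t ≈ 9.23 d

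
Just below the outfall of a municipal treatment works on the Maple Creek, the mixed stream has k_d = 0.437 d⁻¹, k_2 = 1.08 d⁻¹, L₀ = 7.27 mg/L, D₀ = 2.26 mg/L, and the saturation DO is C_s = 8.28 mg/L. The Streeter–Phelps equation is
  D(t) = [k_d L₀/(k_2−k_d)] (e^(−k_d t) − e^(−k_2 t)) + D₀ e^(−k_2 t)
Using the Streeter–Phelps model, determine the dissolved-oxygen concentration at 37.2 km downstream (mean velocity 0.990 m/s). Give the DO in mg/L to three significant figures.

Travel time t = x/v = 37.2 km / (0.990 m/s) = 37200 m / 0.990 m/s = 37580 s = 0.4349 d.
k_d L₀/(k_2−k_d) = 0.437×7.27/(1.08−0.437) = 3.177/0.6430 = 4.941 mg/L.
e^(−k_d t) = e^(−0.437×0.4349) = 0.8269; e^(−k_2 t) = e^(−1.08×0.4349) = 0.6252.
D = 4.941 × (0.8269 − 0.6252) + 2.26 × 0.6252 = 0.9967 + 1.413 = 2.410 mg/L.
DO = C_s − D = 8.28 − 2.410 = 5.870 mg/L.

DO ≈ 5.87 mg/L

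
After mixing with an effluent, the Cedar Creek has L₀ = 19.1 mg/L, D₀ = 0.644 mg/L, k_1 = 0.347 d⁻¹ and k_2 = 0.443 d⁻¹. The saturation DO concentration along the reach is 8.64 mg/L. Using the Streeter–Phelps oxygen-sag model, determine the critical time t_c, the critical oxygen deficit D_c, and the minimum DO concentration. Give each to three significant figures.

t_c ≈ 2.45 d; D_c ≈ 6.40 mg/L; min DO ≈ 2.24 mg/L

At the critical point dD/dt = 0, so k_1 L₀ e^(−k_1 t) = k_2 D. Substituting D(t) from the Streeter–Phelps equation and solving for t gives
t_c = ln[(k_2/k_1)(1 − D₀(k_2−k_1)/(k_1 L₀))] / (k_2−k_1).
Here k_2−k_1 = 0.09600 d⁻¹ and 1 − D₀(k_2−k_1)/(k_1 L₀) = 1 − 0.644×0.09600/(0.347×19.1) = 0.9907, so
t_c = ln(1.277 × 0.9907) / 0.09600 = 0.2349 / 0.09600 = 2.447 d.
D_c = (k_1/k_2) L₀ e^(−k_1 t_c) = (0.347/0.443) × 19.1 × e^(−0.347×2.447) = 0.7833 × 19.1 × 0.4279 = 6.401 mg/L.
Minimum DO = C_s − D_c = 8.64 − 6.401 = 2.239 mg/L.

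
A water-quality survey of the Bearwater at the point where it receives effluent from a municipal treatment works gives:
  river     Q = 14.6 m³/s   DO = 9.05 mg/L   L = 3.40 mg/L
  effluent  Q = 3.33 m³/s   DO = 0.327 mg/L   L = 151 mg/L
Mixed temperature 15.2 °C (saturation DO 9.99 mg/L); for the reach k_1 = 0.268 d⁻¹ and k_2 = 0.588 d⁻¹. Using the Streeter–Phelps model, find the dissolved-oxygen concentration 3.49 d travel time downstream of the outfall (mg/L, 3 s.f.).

DO ≈ 2.85 mg/L

Mixed DO = (14.6×9.05 + 3.33×0.327)/(14.6+3.33) = 133.2/17.93 = 7.430 mg/L.
Mixed L₀ = (14.6×3.40 + 3.33×151)/(17.93) = 552.5/17.93 = 30.81 mg/L.
Initial deficit D₀ = C_s − DO₀ = 9.99 − 7.430 = 2.560 mg/L.
D(3.49) = [0.268×30.81/(0.588−0.268)](e^(−0.268×3.49) − e^(−0.588×3.49)) + 2.560 e^(−0.588×3.49)
= 25.81 × (0.3925 − 0.1285) + 2.560 × 0.1285 = 7.141 mg/L.
DO = 9.99 − 7.141 = 2.849 mg/L.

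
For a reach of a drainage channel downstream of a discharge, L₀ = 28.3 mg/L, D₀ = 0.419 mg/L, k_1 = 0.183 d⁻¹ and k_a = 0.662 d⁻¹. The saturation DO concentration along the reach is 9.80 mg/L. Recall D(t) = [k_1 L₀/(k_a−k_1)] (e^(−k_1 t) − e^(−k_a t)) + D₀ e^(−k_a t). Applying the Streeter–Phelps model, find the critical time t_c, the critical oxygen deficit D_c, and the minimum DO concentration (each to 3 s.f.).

t_c = [1/(k_a−k_1)] ln[(k_a/k_1)(1 − D₀(k_a−k_1)/(k_1 L₀))]
= [1/(0.662−0.183)] ln[(0.662/0.183)(1 − 0.419×0.4790/(0.183×28.3))]
= (1/0.4790) ln[3.617 × 0.9612] = 2.088 × ln(3.477) = 2.088 × 1.246 = 2.602 d.
L(t_c) = L₀ e^(−k_1 t_c) = 28.3 × 0.6212 = 17.58 mg/L, and at the critical point k_a D_c = k_1 L, so D_c = (0.183/0.662) × 17.58 = 4.860 mg/L.
Minimum DO = C_s − D_c = 9.80 − 4.860 = 4.940 mg/L.

t_c ≈ 2.60 d; D_c ≈ 4.86 mg/L; min DO ≈ 4.94 mg/L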